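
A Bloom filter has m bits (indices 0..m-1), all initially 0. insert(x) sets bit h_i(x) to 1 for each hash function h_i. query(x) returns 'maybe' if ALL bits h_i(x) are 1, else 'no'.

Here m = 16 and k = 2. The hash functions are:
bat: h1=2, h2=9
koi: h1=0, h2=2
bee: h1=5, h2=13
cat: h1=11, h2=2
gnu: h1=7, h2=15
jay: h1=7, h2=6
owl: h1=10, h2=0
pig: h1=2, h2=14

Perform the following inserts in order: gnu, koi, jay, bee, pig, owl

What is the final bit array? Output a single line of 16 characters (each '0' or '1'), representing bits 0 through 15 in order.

Start: bits=0000000000000000
After insert 'gnu': sets bits 7 15 -> bits=0000000100000001
After insert 'koi': sets bits 0 2 -> bits=1010000100000001
After insert 'jay': sets bits 6 7 -> bits=1010001100000001
After insert 'bee': sets bits 5 13 -> bits=1010011100000101
After insert 'pig': sets bits 2 14 -> bits=1010011100000111
After insert 'owl': sets bits 0 10 -> bits=1010011100100111

Answer: 1010011100100111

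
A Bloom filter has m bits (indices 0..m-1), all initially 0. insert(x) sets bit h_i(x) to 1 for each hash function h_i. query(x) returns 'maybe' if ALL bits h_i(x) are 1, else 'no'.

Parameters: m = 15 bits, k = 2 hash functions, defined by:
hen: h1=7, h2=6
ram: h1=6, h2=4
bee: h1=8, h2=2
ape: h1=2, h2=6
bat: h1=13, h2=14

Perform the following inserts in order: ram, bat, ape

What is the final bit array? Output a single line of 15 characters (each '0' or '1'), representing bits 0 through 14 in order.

Answer: 001010100000011

Derivation:
Start: bits=000000000000000
After insert 'ram': sets bits 4 6 -> bits=000010100000000
After insert 'bat': sets bits 13 14 -> bits=000010100000011
After insert 'ape': sets bits 2 6 -> bits=001010100000011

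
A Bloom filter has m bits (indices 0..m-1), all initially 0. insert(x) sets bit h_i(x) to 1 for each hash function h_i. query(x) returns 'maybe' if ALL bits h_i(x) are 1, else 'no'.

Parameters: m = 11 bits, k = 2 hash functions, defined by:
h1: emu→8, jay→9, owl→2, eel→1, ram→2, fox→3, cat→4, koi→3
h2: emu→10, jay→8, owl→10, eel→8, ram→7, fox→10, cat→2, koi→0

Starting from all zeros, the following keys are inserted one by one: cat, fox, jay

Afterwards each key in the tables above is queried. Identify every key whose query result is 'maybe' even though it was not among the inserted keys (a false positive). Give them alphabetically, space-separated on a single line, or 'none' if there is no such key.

Answer: emu owl

Derivation:
Start: bits=00000000000
After insert 'cat': sets bits 2 4 -> bits=00101000000
After insert 'fox': sets bits 3 10 -> bits=00111000001
After insert 'jay': sets bits 8 9 -> bits=00111000111
Not inserted: eel emu koi owl ram — query each against bits=00111000111:
query eel: checks bit1=0, bit8=1 (has a 0) -> no => not a false positive
query emu: checks bit8=1, bit10=1 (all 1) -> maybe => FALSE POSITIVE
query koi: checks bit0=0, bit3=1 (has a 0) -> no => not a false positive
query owl: checks bit2=1, bit10=1 (all 1) -> maybe => FALSE POSITIVE
query ram: checks bit2=1, bit7=0 (has a 0) -> no => not a false positive
False positives (alphabetical): emu owl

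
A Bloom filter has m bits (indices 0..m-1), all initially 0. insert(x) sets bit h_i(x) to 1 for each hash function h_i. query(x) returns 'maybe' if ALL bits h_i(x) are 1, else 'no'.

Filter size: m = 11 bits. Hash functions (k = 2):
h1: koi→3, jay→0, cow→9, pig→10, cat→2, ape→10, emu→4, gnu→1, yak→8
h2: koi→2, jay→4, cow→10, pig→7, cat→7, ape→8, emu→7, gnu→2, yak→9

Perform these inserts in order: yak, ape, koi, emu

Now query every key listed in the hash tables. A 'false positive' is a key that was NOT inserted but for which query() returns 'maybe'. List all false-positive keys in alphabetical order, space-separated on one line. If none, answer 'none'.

Start: bits=00000000000
After insert 'yak': sets bits 8 9 -> bits=00000000110
After insert 'ape': sets bits 8 10 -> bits=00000000111
After insert 'koi': sets bits 2 3 -> bits=00110000111
After insert 'emu': sets bits 4 7 -> bits=00111001111
Not inserted: cat cow gnu jay pig — query each against bits=00111001111:
query cat: checks bit2=1, bit7=1 (all 1) -> maybe => FALSE POSITIVE
query cow: checks bit9=1, bit10=1 (all 1) -> maybe => FALSE POSITIVE
query gnu: checks bit1=0, bit2=1 (has a 0) -> no => not a false positive
query jay: checks bit0=0, bit4=1 (has a 0) -> no => not a false positive
query pig: checks bit7=1, bit10=1 (all 1) -> maybe => FALSE POSITIVE
False positives (alphabetical): cat cow pig

Answer: cat cow pig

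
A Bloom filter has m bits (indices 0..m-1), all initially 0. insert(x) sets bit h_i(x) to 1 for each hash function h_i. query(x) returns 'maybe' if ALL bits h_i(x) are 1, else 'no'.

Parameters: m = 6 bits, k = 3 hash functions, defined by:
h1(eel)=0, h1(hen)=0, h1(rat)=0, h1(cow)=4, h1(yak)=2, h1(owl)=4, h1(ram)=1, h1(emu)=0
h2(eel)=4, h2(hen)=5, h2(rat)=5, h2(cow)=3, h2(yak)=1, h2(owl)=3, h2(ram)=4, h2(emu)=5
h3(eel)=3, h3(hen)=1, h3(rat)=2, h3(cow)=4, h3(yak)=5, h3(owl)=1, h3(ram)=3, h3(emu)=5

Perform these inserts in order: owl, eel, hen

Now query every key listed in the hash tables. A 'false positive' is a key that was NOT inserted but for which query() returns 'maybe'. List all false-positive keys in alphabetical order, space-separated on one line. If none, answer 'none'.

Start: bits=000000
After insert 'owl': sets bits 1 3 4 -> bits=010110
After insert 'eel': sets bits 0 3 4 -> bits=110110
After insert 'hen': sets bits 0 1 5 -> bits=110111
Not inserted: cow emu ram rat yak — query each against bits=110111:
query cow: checks bit3=1, bit4=1 (all 1) -> maybe => FALSE POSITIVE
query emu: checks bit0=1, bit5=1 (all 1) -> maybe => FALSE POSITIVE
query ram: checks bit1=1, bit3=1, bit4=1 (all 1) -> maybe => FALSE POSITIVE
query rat: checks bit0=1, bit2=0, bit5=1 (has a 0) -> no => not a false positive
query yak: checks bit1=1, bit2=0, bit5=1 (has a 0) -> no => not a false positive
False positives (alphabetical): cow emu ram

Answer: cow emu ram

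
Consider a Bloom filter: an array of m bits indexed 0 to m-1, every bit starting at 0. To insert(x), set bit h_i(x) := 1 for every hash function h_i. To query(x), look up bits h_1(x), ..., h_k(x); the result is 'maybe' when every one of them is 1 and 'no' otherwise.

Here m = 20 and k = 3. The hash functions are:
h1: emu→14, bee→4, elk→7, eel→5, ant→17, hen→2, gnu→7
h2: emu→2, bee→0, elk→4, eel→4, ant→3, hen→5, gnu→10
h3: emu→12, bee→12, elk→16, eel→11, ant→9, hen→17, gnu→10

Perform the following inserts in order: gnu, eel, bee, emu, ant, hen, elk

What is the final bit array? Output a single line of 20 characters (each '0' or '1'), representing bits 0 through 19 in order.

Start: bits=00000000000000000000
After insert 'gnu': sets bits 7 10 -> bits=00000001001000000000
After insert 'eel': sets bits 4 5 11 -> bits=00001101001100000000
After insert 'bee': sets bits 0 4 12 -> bits=10001101001110000000
After insert 'emu': sets bits 2 12 14 -> bits=10101101001110100000
After insert 'ant': sets bits 3 9 17 -> bits=10111101011110100100
After insert 'hen': sets bits 2 5 17 -> bits=10111101011110100100
After insert 'elk': sets bits 4 7 16 -> bits=10111101011110101100

Answer: 10111101011110101100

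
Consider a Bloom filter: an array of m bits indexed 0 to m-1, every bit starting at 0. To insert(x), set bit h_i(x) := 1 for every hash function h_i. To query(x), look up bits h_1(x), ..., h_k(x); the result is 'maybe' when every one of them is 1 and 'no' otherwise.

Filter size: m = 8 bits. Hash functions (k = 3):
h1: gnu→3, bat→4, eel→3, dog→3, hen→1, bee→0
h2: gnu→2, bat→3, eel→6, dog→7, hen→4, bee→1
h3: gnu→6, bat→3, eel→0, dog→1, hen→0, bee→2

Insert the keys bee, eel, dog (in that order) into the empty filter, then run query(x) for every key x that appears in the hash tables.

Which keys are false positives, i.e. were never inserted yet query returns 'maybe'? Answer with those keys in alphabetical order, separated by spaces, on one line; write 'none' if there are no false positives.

Answer: gnu

Derivation:
Start: bits=00000000
After insert 'bee': sets bits 0 1 2 -> bits=11100000
After insert 'eel': sets bits 0 3 6 -> bits=11110010
After insert 'dog': sets bits 1 3 7 -> bits=11110011
Not inserted: bat gnu hen — query each against bits=11110011:
query bat: checks bit3=1, bit4=0 (has a 0) -> no => not a false positive
query gnu: checks bit2=1, bit3=1, bit6=1 (all 1) -> maybe => FALSE POSITIVE
query hen: checks bit0=1, bit1=1, bit4=0 (has a 0) -> no => not a false positive
False positives (alphabetical): gnu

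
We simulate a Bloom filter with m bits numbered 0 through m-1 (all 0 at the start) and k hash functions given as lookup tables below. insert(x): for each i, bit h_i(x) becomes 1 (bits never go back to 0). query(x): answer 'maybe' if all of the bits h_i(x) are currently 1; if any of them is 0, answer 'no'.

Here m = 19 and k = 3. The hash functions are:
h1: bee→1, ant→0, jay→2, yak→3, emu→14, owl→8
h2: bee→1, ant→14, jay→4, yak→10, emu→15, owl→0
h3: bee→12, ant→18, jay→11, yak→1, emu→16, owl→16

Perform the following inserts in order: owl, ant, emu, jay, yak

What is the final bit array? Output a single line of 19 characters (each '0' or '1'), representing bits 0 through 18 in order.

Answer: 1111100010110011101

Derivation:
Start: bits=0000000000000000000
After insert 'owl': sets bits 0 8 16 -> bits=1000000010000000100
After insert 'ant': sets bits 0 14 18 -> bits=1000000010000010101
After insert 'emu': sets bits 14 15 16 -> bits=1000000010000011101
After insert 'jay': sets bits 2 4 11 -> bits=1010100010010011101
After insert 'yak': sets bits 1 3 10 -> bits=1111100010110011101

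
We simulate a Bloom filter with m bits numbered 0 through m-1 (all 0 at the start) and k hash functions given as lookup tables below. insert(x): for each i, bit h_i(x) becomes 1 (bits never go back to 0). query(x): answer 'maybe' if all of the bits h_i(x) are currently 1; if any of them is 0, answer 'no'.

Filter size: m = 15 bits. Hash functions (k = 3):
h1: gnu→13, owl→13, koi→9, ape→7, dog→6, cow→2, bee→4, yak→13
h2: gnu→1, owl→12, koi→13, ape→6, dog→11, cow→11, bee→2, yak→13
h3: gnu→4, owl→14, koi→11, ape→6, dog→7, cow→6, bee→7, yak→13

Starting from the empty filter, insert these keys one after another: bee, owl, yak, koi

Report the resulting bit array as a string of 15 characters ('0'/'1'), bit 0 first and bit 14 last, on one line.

Answer: 001010010101111

Derivation:
Start: bits=000000000000000
After insert 'bee': sets bits 2 4 7 -> bits=001010010000000
After insert 'owl': sets bits 12 13 14 -> bits=001010010000111
After insert 'yak': sets bits 13 -> bits=001010010000111
After insert 'koi': sets bits 9 11 13 -> bits=001010010101111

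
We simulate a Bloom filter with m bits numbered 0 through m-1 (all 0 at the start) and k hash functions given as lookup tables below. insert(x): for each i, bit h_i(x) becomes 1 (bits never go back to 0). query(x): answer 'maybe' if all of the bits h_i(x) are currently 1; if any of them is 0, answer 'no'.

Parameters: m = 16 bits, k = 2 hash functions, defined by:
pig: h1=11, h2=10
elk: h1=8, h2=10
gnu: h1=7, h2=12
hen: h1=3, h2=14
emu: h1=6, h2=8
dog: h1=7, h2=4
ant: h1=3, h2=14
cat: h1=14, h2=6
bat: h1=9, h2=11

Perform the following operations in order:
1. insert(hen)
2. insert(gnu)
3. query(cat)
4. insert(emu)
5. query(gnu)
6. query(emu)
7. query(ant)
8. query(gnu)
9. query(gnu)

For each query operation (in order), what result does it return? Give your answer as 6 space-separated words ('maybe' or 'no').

Start: bits=0000000000000000
Op 1: insert hen -> sets bits 3 14 -> bits=0001000000000010
Op 2: insert gnu -> sets bits 7 12 -> bits=0001000100001010
Op 3: query cat -> checks bit6=0, bit14=1 (has a 0) -> no
Op 4: insert emu -> sets bits 6 8 -> bits=0001001110001010
Op 5: query gnu -> checks bit7=1, bit12=1 (all 1) -> maybe
Op 6: query emu -> checks bit6=1, bit8=1 (all 1) -> maybe
Op 7: query ant -> checks bit3=1, bit14=1 (all 1) -> maybe
Op 8: query gnu -> checks bit7=1, bit12=1 (all 1) -> maybe
Op 9: query gnu -> checks bit7=1, bit12=1 (all 1) -> maybe
Query results in order: no maybe maybe maybe maybe maybe

Answer: no maybe maybe maybe maybe maybe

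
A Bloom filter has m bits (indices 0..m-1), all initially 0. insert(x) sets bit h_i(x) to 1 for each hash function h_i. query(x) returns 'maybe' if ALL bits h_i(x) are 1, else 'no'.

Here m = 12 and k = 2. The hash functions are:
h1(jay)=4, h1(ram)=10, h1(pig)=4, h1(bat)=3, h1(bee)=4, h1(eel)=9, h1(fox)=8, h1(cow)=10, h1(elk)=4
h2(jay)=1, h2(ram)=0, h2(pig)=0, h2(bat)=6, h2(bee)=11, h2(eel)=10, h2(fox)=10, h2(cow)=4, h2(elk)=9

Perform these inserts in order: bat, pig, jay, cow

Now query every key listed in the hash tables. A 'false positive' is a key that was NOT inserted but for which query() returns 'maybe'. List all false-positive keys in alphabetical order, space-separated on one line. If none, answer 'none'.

Start: bits=000000000000
After insert 'bat': sets bits 3 6 -> bits=000100100000
After insert 'pig': sets bits 0 4 -> bits=100110100000
After insert 'jay': sets bits 1 4 -> bits=110110100000
After insert 'cow': sets bits 4 10 -> bits=110110100010
Not inserted: bee eel elk fox ram — query each against bits=110110100010:
query bee: checks bit4=1, bit11=0 (has a 0) -> no => not a false positive
query eel: checks bit9=0, bit10=1 (has a 0) -> no => not a false positive
query elk: checks bit4=1, bit9=0 (has a 0) -> no => not a false positive
query fox: checks bit8=0, bit10=1 (has a 0) -> no => not a false positive
query ram: checks bit0=1, bit10=1 (all 1) -> maybe => FALSE POSITIVE
False positives (alphabetical): ram

Answer: ram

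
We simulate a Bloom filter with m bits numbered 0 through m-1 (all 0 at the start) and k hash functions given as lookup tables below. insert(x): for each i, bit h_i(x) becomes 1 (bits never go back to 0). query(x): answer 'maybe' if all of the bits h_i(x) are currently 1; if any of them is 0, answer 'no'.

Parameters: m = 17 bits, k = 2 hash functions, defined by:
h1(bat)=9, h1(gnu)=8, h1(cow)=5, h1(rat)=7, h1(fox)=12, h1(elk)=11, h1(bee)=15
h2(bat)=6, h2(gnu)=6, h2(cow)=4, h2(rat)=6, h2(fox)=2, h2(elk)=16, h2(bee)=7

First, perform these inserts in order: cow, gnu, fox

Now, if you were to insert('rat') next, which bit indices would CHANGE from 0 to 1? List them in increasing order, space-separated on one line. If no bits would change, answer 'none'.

Start: bits=00000000000000000
After insert 'cow': sets bits 4 5 -> bits=00001100000000000
After insert 'gnu': sets bits 6 8 -> bits=00001110100000000
After insert 'fox': sets bits 2 12 -> bits=00101110100010000
insert 'rat' would touch bits 6 7; currently bit6=1, bit7=0
Bits that are 0 among those (would change 0->1): 7

Answer: 7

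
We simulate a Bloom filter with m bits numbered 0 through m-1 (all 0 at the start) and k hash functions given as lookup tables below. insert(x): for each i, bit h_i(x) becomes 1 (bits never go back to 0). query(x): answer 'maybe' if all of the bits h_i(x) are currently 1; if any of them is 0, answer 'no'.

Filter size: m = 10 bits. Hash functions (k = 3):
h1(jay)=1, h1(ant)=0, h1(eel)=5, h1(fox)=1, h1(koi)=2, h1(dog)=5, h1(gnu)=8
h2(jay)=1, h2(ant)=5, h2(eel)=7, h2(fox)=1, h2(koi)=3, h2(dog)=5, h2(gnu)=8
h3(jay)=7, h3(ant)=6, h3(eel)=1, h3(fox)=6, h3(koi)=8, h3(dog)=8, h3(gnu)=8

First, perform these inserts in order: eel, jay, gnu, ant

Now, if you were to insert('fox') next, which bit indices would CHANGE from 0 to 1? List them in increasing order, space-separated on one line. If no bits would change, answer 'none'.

Answer: none

Derivation:
Start: bits=0000000000
After insert 'eel': sets bits 1 5 7 -> bits=0100010100
After insert 'jay': sets bits 1 7 -> bits=0100010100
After insert 'gnu': sets bits 8 -> bits=0100010110
After insert 'ant': sets bits 0 5 6 -> bits=1100011110
insert 'fox' would touch bits 1 6; currently bit1=1, bit6=1
Bits that are 0 among those (would change 0->1): none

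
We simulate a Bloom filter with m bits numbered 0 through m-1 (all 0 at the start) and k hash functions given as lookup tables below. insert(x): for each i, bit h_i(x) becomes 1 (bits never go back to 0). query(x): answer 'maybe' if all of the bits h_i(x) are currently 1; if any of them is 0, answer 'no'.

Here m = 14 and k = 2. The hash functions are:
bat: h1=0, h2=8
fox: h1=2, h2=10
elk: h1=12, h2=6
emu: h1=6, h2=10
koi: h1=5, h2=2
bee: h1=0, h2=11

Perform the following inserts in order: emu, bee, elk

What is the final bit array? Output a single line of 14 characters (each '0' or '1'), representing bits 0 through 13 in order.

Start: bits=00000000000000
After insert 'emu': sets bits 6 10 -> bits=00000010001000
After insert 'bee': sets bits 0 11 -> bits=10000010001100
After insert 'elk': sets bits 6 12 -> bits=10000010001110

Answer: 10000010001110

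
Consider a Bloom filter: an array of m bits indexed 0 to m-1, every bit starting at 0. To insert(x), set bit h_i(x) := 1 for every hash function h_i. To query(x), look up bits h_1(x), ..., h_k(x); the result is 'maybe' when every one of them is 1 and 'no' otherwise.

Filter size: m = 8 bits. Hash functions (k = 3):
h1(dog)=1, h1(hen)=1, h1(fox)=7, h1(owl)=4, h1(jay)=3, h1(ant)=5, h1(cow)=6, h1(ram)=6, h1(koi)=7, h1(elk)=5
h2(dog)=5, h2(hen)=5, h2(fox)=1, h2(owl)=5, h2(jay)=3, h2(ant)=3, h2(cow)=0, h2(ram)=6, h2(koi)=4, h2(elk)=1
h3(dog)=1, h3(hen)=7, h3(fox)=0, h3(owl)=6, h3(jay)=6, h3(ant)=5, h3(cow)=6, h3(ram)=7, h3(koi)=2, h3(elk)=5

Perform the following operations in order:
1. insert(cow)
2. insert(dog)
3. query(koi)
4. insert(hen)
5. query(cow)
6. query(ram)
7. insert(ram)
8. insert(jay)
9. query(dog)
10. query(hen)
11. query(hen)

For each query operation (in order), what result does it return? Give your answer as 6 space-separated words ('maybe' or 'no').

Start: bits=00000000
Op 1: insert cow -> sets bits 0 6 -> bits=10000010
Op 2: insert dog -> sets bits 1 5 -> bits=11000110
Op 3: query koi -> checks bit2=0, bit4=0, bit7=0 (has a 0) -> no
Op 4: insert hen -> sets bits 1 5 7 -> bits=11000111
Op 5: query cow -> checks bit0=1, bit6=1 (all 1) -> maybe
Op 6: query ram -> checks bit6=1, bit7=1 (all 1) -> maybe
Op 7: insert ram -> sets bits 6 7 -> bits=11000111
Op 8: insert jay -> sets bits 3 6 -> bits=11010111
Op 9: query dog -> checks bit1=1, bit5=1 (all 1) -> maybe
Op 10: query hen -> checks bit1=1, bit5=1, bit7=1 (all 1) -> maybe
Op 11: query hen -> checks bit1=1, bit5=1, bit7=1 (all 1) -> maybe
Query results in order: no maybe maybe maybe maybe maybe

Answer: no maybe maybe maybe maybe maybe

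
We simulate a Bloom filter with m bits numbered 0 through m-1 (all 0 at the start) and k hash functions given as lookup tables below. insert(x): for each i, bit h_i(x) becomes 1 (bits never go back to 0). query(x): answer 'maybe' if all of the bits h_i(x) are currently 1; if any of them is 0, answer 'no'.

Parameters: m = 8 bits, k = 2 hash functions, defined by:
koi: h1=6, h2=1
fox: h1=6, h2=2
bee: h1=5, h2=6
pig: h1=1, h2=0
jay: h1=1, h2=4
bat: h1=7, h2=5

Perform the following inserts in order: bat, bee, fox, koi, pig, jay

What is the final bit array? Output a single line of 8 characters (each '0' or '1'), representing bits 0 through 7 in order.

Start: bits=00000000
After insert 'bat': sets bits 5 7 -> bits=00000101
After insert 'bee': sets bits 5 6 -> bits=00000111
After insert 'fox': sets bits 2 6 -> bits=00100111
After insert 'koi': sets bits 1 6 -> bits=01100111
After insert 'pig': sets bits 0 1 -> bits=11100111
After insert 'jay': sets bits 1 4 -> bits=11101111

Answer: 11101111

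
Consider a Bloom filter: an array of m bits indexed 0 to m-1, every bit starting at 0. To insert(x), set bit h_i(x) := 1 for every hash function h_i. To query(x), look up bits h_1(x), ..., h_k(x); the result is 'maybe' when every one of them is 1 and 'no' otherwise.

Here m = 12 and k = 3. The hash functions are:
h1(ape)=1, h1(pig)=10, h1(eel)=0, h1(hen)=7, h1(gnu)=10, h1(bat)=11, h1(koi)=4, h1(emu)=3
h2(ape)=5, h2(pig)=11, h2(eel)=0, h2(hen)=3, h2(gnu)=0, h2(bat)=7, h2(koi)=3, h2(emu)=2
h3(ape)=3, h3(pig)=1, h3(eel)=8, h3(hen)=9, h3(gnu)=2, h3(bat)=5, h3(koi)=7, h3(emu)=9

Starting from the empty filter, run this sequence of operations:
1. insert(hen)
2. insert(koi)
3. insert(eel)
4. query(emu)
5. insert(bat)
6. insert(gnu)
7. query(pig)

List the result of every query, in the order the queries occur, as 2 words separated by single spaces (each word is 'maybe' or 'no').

Start: bits=000000000000
Op 1: insert hen -> sets bits 3 7 9 -> bits=000100010100
Op 2: insert koi -> sets bits 3 4 7 -> bits=000110010100
Op 3: insert eel -> sets bits 0 8 -> bits=100110011100
Op 4: query emu -> checks bit2=0, bit3=1, bit9=1 (has a 0) -> no
Op 5: insert bat -> sets bits 5 7 11 -> bits=100111011101
Op 6: insert gnu -> sets bits 0 2 10 -> bits=101111011111
Op 7: query pig -> checks bit1=0, bit10=1, bit11=1 (has a 0) -> no
Query results in order: no no

Answer: no no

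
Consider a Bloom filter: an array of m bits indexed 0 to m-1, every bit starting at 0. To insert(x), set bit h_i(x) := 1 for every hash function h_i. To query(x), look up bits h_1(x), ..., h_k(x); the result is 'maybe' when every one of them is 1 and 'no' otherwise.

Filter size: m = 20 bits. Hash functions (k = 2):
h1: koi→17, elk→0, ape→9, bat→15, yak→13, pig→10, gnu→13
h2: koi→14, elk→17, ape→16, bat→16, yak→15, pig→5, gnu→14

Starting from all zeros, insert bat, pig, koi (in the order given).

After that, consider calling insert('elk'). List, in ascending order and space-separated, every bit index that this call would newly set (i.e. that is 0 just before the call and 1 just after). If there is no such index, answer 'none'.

Start: bits=00000000000000000000
After insert 'bat': sets bits 15 16 -> bits=00000000000000011000
After insert 'pig': sets bits 5 10 -> bits=00000100001000011000
After insert 'koi': sets bits 14 17 -> bits=00000100001000111100
insert 'elk' would touch bits 0 17; currently bit0=0, bit17=1
Bits that are 0 among those (would change 0->1): 0

Answer: 0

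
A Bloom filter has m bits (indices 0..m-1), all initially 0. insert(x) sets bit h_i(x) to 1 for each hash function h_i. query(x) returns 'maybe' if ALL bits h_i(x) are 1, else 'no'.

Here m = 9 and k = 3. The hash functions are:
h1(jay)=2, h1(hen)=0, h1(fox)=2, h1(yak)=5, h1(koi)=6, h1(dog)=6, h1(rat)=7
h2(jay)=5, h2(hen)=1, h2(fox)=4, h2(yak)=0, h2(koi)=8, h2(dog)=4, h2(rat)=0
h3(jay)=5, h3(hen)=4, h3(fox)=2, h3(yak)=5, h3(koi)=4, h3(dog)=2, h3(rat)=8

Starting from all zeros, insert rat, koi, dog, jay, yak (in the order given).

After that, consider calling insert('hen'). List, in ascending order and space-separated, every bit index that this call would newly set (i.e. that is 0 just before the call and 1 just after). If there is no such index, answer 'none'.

Answer: 1

Derivation:
Start: bits=000000000
After insert 'rat': sets bits 0 7 8 -> bits=100000011
After insert 'koi': sets bits 4 6 8 -> bits=100010111
After insert 'dog': sets bits 2 4 6 -> bits=101010111
After insert 'jay': sets bits 2 5 -> bits=101011111
After insert 'yak': sets bits 0 5 -> bits=101011111
insert 'hen' would touch bits 0 1 4; currently bit0=1, bit1=0, bit4=1
Bits that are 0 among those (would change 0->1): 1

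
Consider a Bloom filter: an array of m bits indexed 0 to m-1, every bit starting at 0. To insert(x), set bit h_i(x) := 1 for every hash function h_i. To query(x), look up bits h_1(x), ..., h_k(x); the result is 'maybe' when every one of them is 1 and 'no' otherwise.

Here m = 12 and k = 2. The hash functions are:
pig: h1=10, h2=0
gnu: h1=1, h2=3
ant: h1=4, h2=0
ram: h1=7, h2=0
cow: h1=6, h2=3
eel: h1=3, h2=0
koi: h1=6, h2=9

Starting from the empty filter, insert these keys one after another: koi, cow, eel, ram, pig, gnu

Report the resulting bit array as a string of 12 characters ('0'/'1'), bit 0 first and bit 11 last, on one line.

Start: bits=000000000000
After insert 'koi': sets bits 6 9 -> bits=000000100100
After insert 'cow': sets bits 3 6 -> bits=000100100100
After insert 'eel': sets bits 0 3 -> bits=100100100100
After insert 'ram': sets bits 0 7 -> bits=100100110100
After insert 'pig': sets bits 0 10 -> bits=100100110110
After insert 'gnu': sets bits 1 3 -> bits=110100110110

Answer: 110100110110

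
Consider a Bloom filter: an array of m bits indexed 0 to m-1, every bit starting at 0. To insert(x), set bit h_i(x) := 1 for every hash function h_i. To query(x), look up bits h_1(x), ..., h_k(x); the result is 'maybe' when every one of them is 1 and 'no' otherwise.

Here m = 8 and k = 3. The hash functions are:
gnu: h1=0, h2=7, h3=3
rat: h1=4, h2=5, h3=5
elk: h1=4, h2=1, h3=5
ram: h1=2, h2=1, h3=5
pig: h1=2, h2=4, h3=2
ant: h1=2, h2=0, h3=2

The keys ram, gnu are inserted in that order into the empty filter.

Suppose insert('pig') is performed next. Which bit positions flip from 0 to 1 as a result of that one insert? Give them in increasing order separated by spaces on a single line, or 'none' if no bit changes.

Start: bits=00000000
After insert 'ram': sets bits 1 2 5 -> bits=01100100
After insert 'gnu': sets bits 0 3 7 -> bits=11110101
insert 'pig' would touch bits 2 4; currently bit2=1, bit4=0
Bits that are 0 among those (would change 0->1): 4

Answer: 4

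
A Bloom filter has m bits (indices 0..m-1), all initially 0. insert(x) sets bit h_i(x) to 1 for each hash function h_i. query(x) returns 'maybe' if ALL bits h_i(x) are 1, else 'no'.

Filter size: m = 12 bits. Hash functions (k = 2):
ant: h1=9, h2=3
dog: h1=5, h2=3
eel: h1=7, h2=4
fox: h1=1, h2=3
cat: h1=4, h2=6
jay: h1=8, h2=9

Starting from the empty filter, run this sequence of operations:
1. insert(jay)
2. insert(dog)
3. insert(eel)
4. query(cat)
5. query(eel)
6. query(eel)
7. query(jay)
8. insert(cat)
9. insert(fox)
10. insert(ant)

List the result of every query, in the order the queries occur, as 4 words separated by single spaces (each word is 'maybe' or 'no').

Start: bits=000000000000
Op 1: insert jay -> sets bits 8 9 -> bits=000000001100
Op 2: insert dog -> sets bits 3 5 -> bits=000101001100
Op 3: insert eel -> sets bits 4 7 -> bits=000111011100
Op 4: query cat -> checks bit4=1, bit6=0 (has a 0) -> no
Op 5: query eel -> checks bit4=1, bit7=1 (all 1) -> maybe
Op 6: query eel -> checks bit4=1, bit7=1 (all 1) -> maybe
Op 7: query jay -> checks bit8=1, bit9=1 (all 1) -> maybe
Op 8: insert cat -> sets bits 4 6 -> bits=000111111100
Op 9: insert fox -> sets bits 1 3 -> bits=010111111100
Op 10: insert ant -> sets bits 3 9 -> bits=010111111100
Query results in order: no maybe maybe maybe

Answer: no maybe maybe maybe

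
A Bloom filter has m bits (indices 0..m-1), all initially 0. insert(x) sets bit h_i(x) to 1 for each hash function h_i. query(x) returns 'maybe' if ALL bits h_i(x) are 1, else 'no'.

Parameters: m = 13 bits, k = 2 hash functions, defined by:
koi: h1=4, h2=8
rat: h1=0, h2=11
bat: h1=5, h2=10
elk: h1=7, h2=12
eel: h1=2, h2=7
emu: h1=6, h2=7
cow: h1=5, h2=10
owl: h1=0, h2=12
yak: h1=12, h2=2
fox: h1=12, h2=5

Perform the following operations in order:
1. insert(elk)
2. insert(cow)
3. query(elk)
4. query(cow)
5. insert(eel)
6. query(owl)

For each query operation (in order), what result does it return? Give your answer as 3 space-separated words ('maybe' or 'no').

Answer: maybe maybe no

Derivation:
Start: bits=0000000000000
Op 1: insert elk -> sets bits 7 12 -> bits=0000000100001
Op 2: insert cow -> sets bits 5 10 -> bits=0000010100101
Op 3: query elk -> checks bit7=1, bit12=1 (all 1) -> maybe
Op 4: query cow -> checks bit5=1, bit10=1 (all 1) -> maybe
Op 5: insert eel -> sets bits 2 7 -> bits=0010010100101
Op 6: query owl -> checks bit0=0, bit12=1 (has a 0) -> no
Query results in order: maybe maybe no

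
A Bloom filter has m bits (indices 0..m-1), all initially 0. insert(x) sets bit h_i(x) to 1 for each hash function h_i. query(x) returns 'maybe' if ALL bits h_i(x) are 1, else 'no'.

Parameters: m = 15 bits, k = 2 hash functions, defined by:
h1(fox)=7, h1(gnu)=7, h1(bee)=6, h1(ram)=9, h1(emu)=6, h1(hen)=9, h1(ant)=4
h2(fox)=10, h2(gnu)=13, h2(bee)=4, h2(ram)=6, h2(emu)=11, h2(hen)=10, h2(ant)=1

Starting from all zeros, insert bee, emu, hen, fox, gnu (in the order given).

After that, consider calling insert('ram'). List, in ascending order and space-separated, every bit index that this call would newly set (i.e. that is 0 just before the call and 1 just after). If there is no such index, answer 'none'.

Answer: none

Derivation:
Start: bits=000000000000000
After insert 'bee': sets bits 4 6 -> bits=000010100000000
After insert 'emu': sets bits 6 11 -> bits=000010100001000
After insert 'hen': sets bits 9 10 -> bits=000010100111000
After insert 'fox': sets bits 7 10 -> bits=000010110111000
After insert 'gnu': sets bits 7 13 -> bits=000010110111010
insert 'ram' would touch bits 6 9; currently bit6=1, bit9=1
Bits that are 0 among those (would change 0->1): none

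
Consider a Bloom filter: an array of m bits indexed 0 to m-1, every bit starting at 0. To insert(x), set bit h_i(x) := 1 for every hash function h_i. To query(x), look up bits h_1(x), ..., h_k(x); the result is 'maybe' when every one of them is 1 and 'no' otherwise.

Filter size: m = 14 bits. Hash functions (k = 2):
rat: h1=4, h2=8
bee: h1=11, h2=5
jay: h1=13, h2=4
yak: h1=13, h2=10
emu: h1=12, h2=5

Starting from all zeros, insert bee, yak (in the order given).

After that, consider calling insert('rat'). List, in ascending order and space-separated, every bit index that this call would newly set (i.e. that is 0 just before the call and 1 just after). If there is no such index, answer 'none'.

Answer: 4 8

Derivation:
Start: bits=00000000000000
After insert 'bee': sets bits 5 11 -> bits=00000100000100
After insert 'yak': sets bits 10 13 -> bits=00000100001101
insert 'rat' would touch bits 4 8; currently bit4=0, bit8=0
Bits that are 0 among those (would change 0->1): 4 8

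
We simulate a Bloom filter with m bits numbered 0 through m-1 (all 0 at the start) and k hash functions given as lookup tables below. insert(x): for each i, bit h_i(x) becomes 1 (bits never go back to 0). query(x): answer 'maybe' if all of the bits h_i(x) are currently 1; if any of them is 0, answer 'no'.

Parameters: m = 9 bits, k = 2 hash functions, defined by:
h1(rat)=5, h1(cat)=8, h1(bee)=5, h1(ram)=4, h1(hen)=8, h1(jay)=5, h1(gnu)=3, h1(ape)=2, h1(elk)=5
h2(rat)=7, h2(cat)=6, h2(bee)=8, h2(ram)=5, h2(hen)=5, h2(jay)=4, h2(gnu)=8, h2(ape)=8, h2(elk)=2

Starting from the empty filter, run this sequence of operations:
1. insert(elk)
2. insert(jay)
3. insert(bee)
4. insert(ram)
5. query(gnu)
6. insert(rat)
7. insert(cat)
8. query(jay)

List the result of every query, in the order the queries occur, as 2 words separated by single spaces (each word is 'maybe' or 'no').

Start: bits=000000000
Op 1: insert elk -> sets bits 2 5 -> bits=001001000
Op 2: insert jay -> sets bits 4 5 -> bits=001011000
Op 3: insert bee -> sets bits 5 8 -> bits=001011001
Op 4: insert ram -> sets bits 4 5 -> bits=001011001
Op 5: query gnu -> checks bit3=0, bit8=1 (has a 0) -> no
Op 6: insert rat -> sets bits 5 7 -> bits=001011011
Op 7: insert cat -> sets bits 6 8 -> bits=001011111
Op 8: query jay -> checks bit4=1, bit5=1 (all 1) -> maybe
Query results in order: no maybe

Answer: no maybe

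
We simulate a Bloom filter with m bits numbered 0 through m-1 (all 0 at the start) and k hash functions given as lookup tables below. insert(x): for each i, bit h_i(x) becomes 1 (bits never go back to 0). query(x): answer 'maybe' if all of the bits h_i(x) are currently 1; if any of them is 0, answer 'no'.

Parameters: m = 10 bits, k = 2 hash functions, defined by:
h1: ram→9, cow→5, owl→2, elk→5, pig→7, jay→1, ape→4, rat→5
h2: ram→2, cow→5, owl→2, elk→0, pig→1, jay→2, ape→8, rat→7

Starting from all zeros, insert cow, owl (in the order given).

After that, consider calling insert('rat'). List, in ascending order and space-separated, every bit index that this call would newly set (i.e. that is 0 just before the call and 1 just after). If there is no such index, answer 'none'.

Start: bits=0000000000
After insert 'cow': sets bits 5 -> bits=0000010000
After insert 'owl': sets bits 2 -> bits=0010010000
insert 'rat' would touch bits 5 7; currently bit5=1, bit7=0
Bits that are 0 among those (would change 0->1): 7

Answer: 7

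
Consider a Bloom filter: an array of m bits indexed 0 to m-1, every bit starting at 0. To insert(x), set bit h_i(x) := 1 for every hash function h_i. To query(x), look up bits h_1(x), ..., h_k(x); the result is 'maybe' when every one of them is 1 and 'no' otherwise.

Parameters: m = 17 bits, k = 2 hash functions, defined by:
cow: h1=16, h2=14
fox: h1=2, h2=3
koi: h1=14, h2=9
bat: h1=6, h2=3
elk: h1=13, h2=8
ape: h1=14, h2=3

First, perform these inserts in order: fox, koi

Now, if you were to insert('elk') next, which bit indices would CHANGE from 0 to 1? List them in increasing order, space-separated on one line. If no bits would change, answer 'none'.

Answer: 8 13

Derivation:
Start: bits=00000000000000000
After insert 'fox': sets bits 2 3 -> bits=00110000000000000
After insert 'koi': sets bits 9 14 -> bits=00110000010000100
insert 'elk' would touch bits 8 13; currently bit8=0, bit13=0
Bits that are 0 among those (would change 0->1): 8 13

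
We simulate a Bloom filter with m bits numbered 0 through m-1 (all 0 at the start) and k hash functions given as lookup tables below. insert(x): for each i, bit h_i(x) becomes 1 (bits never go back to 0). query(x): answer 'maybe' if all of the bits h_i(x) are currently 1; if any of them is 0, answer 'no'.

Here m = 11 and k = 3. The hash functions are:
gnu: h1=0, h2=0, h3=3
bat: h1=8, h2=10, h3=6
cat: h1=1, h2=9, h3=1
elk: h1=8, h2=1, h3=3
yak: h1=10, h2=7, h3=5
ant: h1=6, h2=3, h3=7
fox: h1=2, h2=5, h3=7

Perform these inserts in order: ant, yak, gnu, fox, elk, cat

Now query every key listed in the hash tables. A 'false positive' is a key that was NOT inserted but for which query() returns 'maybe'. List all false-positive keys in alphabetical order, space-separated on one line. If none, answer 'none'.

Answer: bat

Derivation:
Start: bits=00000000000
After insert 'ant': sets bits 3 6 7 -> bits=00010011000
After insert 'yak': sets bits 5 7 10 -> bits=00010111001
After insert 'gnu': sets bits 0 3 -> bits=10010111001
After insert 'fox': sets bits 2 5 7 -> bits=10110111001
After insert 'elk': sets bits 1 3 8 -> bits=11110111101
After insert 'cat': sets bits 1 9 -> bits=11110111111
Not inserted: bat — query each against bits=11110111111:
query bat: checks bit6=1, bit8=1, bit10=1 (all 1) -> maybe => FALSE POSITIVE
False positives (alphabetical): bat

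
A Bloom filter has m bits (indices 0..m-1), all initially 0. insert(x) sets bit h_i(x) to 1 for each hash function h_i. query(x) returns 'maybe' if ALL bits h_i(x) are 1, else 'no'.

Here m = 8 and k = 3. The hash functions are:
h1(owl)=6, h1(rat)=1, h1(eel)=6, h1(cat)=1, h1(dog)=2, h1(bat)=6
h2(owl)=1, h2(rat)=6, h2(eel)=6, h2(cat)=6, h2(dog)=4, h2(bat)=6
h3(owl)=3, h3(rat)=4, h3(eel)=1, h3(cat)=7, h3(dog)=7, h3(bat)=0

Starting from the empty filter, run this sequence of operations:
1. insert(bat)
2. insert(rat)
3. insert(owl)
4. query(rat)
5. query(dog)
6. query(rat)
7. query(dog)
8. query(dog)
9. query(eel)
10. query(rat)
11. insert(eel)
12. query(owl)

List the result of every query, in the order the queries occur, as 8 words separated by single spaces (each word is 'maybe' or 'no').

Answer: maybe no maybe no no maybe maybe maybe

Derivation:
Start: bits=00000000
Op 1: insert bat -> sets bits 0 6 -> bits=10000010
Op 2: insert rat -> sets bits 1 4 6 -> bits=11001010
Op 3: insert owl -> sets bits 1 3 6 -> bits=11011010
Op 4: query rat -> checks bit1=1, bit4=1, bit6=1 (all 1) -> maybe
Op 5: query dog -> checks bit2=0, bit4=1, bit7=0 (has a 0) -> no
Op 6: query rat -> checks bit1=1, bit4=1, bit6=1 (all 1) -> maybe
Op 7: query dog -> checks bit2=0, bit4=1, bit7=0 (has a 0) -> no
Op 8: query dog -> checks bit2=0, bit4=1, bit7=0 (has a 0) -> no
Op 9: query eel -> checks bit1=1, bit6=1 (all 1) -> maybe
Op 10: query rat -> checks bit1=1, bit4=1, bit6=1 (all 1) -> maybe
Op 11: insert eel -> sets bits 1 6 -> bits=11011010
Op 12: query owl -> checks bit1=1, bit3=1, bit6=1 (all 1) -> maybe
Query results in order: maybe no maybe no no maybe maybe maybe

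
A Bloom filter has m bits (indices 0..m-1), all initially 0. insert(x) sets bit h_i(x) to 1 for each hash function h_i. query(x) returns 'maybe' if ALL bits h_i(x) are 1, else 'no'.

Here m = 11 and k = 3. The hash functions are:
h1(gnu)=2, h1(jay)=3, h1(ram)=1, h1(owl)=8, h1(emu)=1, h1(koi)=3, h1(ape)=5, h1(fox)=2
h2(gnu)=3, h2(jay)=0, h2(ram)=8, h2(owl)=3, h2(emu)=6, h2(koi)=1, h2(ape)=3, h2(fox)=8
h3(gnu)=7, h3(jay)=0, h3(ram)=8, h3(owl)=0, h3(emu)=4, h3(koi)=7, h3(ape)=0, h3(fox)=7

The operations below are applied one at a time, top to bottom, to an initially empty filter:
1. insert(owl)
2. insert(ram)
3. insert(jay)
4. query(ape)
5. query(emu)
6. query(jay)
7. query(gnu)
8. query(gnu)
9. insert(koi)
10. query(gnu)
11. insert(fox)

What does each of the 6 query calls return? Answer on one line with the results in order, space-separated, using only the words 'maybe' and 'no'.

Answer: no no maybe no no no

Derivation:
Start: bits=00000000000
Op 1: insert owl -> sets bits 0 3 8 -> bits=10010000100
Op 2: insert ram -> sets bits 1 8 -> bits=11010000100
Op 3: insert jay -> sets bits 0 3 -> bits=11010000100
Op 4: query ape -> checks bit0=1, bit3=1, bit5=0 (has a 0) -> no
Op 5: query emu -> checks bit1=1, bit4=0, bit6=0 (has a 0) -> no
Op 6: query jay -> checks bit0=1, bit3=1 (all 1) -> maybe
Op 7: query gnu -> checks bit2=0, bit3=1, bit7=0 (has a 0) -> no
Op 8: query gnu -> checks bit2=0, bit3=1, bit7=0 (has a 0) -> no
Op 9: insert koi -> sets bits 1 3 7 -> bits=11010001100
Op 10: query gnu -> checks bit2=0, bit3=1, bit7=1 (has a 0) -> no
Op 11: insert fox -> sets bits 2 7 8 -> bits=11110001100
Query results in order: no no maybe no no no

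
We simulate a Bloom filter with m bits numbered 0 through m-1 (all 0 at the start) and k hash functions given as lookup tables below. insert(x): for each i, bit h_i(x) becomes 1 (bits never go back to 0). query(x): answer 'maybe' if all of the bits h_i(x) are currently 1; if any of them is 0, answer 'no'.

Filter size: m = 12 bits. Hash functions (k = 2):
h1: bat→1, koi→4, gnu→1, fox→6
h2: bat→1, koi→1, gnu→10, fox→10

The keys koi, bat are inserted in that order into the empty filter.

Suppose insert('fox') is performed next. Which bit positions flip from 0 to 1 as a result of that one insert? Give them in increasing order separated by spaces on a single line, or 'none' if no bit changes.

Answer: 6 10

Derivation:
Start: bits=000000000000
After insert 'koi': sets bits 1 4 -> bits=010010000000
After insert 'bat': sets bits 1 -> bits=010010000000
insert 'fox' would touch bits 6 10; currently bit6=0, bit10=0
Bits that are 0 among those (would change 0->1): 6 10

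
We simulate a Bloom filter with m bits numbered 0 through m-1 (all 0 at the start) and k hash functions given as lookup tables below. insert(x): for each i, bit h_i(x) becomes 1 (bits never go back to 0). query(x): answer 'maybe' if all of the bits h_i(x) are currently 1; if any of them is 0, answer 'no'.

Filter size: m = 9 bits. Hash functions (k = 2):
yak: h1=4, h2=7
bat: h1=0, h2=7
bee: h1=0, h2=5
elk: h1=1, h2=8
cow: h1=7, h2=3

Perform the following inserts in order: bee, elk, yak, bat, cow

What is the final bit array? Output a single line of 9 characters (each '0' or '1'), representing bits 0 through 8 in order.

Start: bits=000000000
After insert 'bee': sets bits 0 5 -> bits=100001000
After insert 'elk': sets bits 1 8 -> bits=110001001
After insert 'yak': sets bits 4 7 -> bits=110011011
After insert 'bat': sets bits 0 7 -> bits=110011011
After insert 'cow': sets bits 3 7 -> bits=110111011

Answer: 110111011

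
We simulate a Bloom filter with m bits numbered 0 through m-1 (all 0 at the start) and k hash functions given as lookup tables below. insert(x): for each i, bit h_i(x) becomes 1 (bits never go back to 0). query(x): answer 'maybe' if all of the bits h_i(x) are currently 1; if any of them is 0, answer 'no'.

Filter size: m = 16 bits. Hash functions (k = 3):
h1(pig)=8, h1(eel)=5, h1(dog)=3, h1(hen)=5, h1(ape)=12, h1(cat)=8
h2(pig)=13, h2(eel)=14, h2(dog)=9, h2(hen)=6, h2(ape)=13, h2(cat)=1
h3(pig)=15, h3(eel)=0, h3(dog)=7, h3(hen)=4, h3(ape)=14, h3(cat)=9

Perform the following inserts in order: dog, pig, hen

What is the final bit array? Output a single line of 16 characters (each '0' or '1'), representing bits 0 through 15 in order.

Start: bits=0000000000000000
After insert 'dog': sets bits 3 7 9 -> bits=0001000101000000
After insert 'pig': sets bits 8 13 15 -> bits=0001000111000101
After insert 'hen': sets bits 4 5 6 -> bits=0001111111000101

Answer: 0001111111000101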